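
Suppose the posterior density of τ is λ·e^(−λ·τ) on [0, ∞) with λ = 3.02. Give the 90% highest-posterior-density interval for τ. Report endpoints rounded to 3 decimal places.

The exponential density is strictly decreasing on [0, ∞), so the HPD interval is anchored at 0: [0, q] with P(τ ≤ q) = 0.90.
q = −ln(1 − 0.90) / 3.02 = 2.3026 / 3.02 = 0.762.

[0.000, 0.762]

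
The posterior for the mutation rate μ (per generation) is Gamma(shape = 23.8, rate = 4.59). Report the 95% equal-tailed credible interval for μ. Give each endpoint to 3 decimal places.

Posterior: Gamma(shape 23.8, rate 4.59).
Equal-tailed 95% interval: Gamma(23.8, 4.59) quantiles at 0.025 and 0.975.
Posterior mean ≈ 5.185, SD ≈ 1.063; a Normal approximation gives roughly [3.102, 7.268].
Exact: lower = 3.315; upper = 7.466.

[3.315, 7.466]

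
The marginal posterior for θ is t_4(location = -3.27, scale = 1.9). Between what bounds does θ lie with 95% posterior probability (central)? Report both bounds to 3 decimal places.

[-8.545, 2.005]

The t_4 distribution is symmetric; the 95% interval is -3.27 ± t·1.9 with t_{0.975,4} = 2.776.
Half-width: 2.776 × 1.9 = 5.275.
-3.27 − 5.275 = -8.545; -3.27 + 5.275 = 2.005.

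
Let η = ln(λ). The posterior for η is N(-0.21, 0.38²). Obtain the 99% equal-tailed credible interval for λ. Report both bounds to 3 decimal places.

On the log scale the 99% interval is -0.21 ± 2.576 × 0.38 = [-1.1888, 0.7688].
Exponentiate: [e^-1.1888, e^0.7688] = [0.305, 2.157].

[0.305, 2.157]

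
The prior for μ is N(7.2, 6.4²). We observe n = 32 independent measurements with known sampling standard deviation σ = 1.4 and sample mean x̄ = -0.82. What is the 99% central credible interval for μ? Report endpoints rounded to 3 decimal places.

Posterior precision = 1/6.4² + 32/1.4² = 0.0244 + 16.3265 = 16.3509, so posterior SD = 0.2473.
Posterior mean = (7.2/6.4² + 32·-0.82/1.4²) / 16.3509 = -0.8080.
Interval: -0.8080 ± 2.576 × 0.2473 → [-1.445, -0.171].

[-1.445, -0.171]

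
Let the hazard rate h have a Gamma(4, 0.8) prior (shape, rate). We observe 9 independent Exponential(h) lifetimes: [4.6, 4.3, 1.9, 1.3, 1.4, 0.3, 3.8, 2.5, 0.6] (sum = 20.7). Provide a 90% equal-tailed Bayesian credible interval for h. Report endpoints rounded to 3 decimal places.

Posterior: Gamma(4+9, 0.8+20.7) = Gamma(13, 21.5) (shape, rate).
Equal-tailed 90% interval: Gamma(13, 21.5) quantiles at 0.05 and 0.95.
Posterior mean ≈ 0.605, SD ≈ 0.168; a Normal approximation gives roughly [0.329, 0.880].
Exact: lower = 0.358; upper = 0.904.

[0.358, 0.904]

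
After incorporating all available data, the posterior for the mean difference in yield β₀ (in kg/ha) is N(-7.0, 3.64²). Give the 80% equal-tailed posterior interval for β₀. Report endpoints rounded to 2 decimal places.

The posterior is symmetric, so the 80% equal-tailed interval is β₀ = -7.0 ± z·3.64 with z = 1.282.
Half-width: 1.282 × 3.64 = 4.66.
-7.0 − 4.66 = -11.66; -7.0 + 4.66 = -2.34.

[-11.66, -2.34]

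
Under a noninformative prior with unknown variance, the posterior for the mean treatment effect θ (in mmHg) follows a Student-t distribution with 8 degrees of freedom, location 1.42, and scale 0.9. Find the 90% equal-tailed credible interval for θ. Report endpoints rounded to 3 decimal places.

[-0.254, 3.094]

The t_8 distribution is symmetric; the 90% interval is 1.42 ± t·0.9 with t_{0.95,8} = 1.860.
Half-width: 1.860 × 0.9 = 1.674.
1.42 − 1.674 = -0.254; 1.42 + 1.674 = 3.094.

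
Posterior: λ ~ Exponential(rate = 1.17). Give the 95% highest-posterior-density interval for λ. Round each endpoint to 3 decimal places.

[0.000, 2.560]

The exponential density is strictly decreasing on [0, ∞), so the HPD interval is anchored at 0: [0, q] with P(λ ≤ q) = 0.95.
q = −ln(1 − 0.95) / 1.17 = 2.9957 / 1.17 = 2.560.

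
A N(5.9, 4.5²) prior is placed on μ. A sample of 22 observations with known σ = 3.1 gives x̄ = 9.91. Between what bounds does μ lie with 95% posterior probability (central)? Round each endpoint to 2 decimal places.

[8.54, 11.11]

Posterior precision = 1/4.5² + 22/3.1² = 0.0494 + 2.2893 = 2.3387, so posterior SD = 0.6539.
Posterior mean = (5.9/4.5² + 22·9.91/3.1²) / 2.3387 = 9.8253.
Interval: 9.8253 ± 1.960 × 0.6539 → [8.54, 11.11].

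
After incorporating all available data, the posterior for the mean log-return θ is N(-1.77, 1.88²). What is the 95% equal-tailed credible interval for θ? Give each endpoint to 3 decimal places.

[-5.455, 1.915]

The posterior is symmetric, so the 95% equal-tailed interval is θ = -1.77 ± z·1.88 with z = 1.960.
Half-width: 1.960 × 1.88 = 3.685.
-1.77 − 3.685 = -5.455; -1.77 + 3.685 = 1.915.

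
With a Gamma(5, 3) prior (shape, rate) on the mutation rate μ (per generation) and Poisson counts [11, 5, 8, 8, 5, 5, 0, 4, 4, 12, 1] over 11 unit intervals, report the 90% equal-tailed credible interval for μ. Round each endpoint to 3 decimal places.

[3.931, 5.865]

Posterior: Gamma(5+63, 3+11) = Gamma(68, 14) (shape, rate).
Equal-tailed 90% interval: Gamma(68, 14) quantiles at 0.05 and 0.95.
Posterior mean ≈ 4.857, SD ≈ 0.589; a Normal approximation gives roughly [3.888, 5.826].
Exact: lower = 3.931; upper = 5.865.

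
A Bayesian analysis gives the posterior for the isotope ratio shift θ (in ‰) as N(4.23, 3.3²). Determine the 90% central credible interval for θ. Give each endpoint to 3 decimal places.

[-1.198, 9.658]

The posterior is symmetric, so the 90% equal-tailed interval is θ = 4.23 ± z·3.3 with z = 1.645.
Half-width: 1.645 × 3.3 = 5.428.
4.23 − 5.428 = -1.198; 4.23 + 5.428 = 9.658.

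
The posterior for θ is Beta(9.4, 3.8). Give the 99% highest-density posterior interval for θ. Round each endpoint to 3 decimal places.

[0.390, 0.959]

The posterior is unimodal and skewed, so the HPD interval has equal density at both endpoints and is the shortest 99% interval.
Solving f(0.390) = f(0.959) with F(0.959) − F(0.390) = 0.99 gives [0.390, 0.959].
For comparison, the equal-tailed interval is [0.367, 0.946]; the HPD is narrower and shifted toward the mode.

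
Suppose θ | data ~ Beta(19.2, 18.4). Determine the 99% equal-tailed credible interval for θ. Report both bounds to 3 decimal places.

[0.307, 0.712]

Posterior: Beta(19.2, 18.4).
Equal-tailed 99% interval: the 0.005 and 0.995 quantiles of Beta(19.2, 18.4).
Posterior mean ≈ 0.511, SD ≈ 0.080; a Normal approximation gives roughly [0.303, 0.718].
Exact: F⁻¹(0.005) = 0.307; F⁻¹(0.995) = 0.712.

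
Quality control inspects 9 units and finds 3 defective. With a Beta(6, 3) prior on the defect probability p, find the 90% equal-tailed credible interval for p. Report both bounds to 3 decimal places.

[0.311, 0.689]

Posterior: Beta(6+3, 3+6) = Beta(9, 9).
Equal-tailed 90% interval: the 0.05 and 0.95 quantiles of Beta(9, 9).
Posterior mean ≈ 0.500, SD ≈ 0.115; a Normal approximation gives roughly [0.311, 0.689].
Exact: F⁻¹(0.05) = 0.311; F⁻¹(0.95) = 0.689.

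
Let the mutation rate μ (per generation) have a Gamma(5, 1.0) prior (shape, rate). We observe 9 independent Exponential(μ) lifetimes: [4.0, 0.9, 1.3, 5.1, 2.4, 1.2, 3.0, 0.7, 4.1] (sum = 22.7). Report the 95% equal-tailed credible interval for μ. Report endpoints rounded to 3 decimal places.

[0.323, 0.938]

Posterior: Gamma(5+9, 1.0+22.7) = Gamma(14, 23.7) (shape, rate).
Equal-tailed 95% interval: Gamma(14, 23.7) quantiles at 0.025 and 0.975.
Posterior mean ≈ 0.591, SD ≈ 0.158; a Normal approximation gives roughly [0.281, 0.900].
Exact: lower = 0.323; upper = 0.938.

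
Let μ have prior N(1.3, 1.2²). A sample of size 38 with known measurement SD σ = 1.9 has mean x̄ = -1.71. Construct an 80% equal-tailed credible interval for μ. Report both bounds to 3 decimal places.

[-1.906, -1.141]

Posterior precision = 1/1.2² + 38/1.9² = 0.6944 + 10.5263 = 11.2208, so posterior SD = 0.2985.
Posterior mean = (1.3/1.2² + 38·-1.71/1.9²) / 11.2208 = -1.5237.
Interval: -1.5237 ± 1.282 × 0.2985 → [-1.906, -1.141].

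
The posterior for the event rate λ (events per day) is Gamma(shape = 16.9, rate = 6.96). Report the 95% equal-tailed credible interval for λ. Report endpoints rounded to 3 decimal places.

[1.412, 3.715]

Posterior: Gamma(shape 16.9, rate 6.96).
Equal-tailed 95% interval: Gamma(16.9, 6.96) quantiles at 0.025 and 0.975.
Posterior mean ≈ 2.428, SD ≈ 0.591; a Normal approximation gives roughly [1.270, 3.586].
Exact: lower = 1.412; upper = 3.715.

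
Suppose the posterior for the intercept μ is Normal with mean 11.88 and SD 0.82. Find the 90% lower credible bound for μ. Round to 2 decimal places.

Need L with P(μ ≥ L) = 0.90: L = 11.88 − z_{0.1}·0.82.
z = 1.282; L = 11.88 − 1.282 × 0.82 = 10.83.

10.83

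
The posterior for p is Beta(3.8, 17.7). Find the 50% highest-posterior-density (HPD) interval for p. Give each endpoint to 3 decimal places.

The posterior is unimodal and skewed, so the HPD interval has equal density at both endpoints and is the shortest 50% interval.
Solving f(0.097) = f(0.201) with F(0.201) − F(0.097) = 0.50 gives [0.097, 0.201].
For comparison, the equal-tailed interval is [0.117, 0.226]; the HPD is narrower and shifted toward the mode.

[0.097, 0.201]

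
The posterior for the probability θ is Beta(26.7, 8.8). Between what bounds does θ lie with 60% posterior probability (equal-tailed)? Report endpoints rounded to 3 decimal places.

Posterior: Beta(26.7, 8.8).
Equal-tailed 60% interval: the 0.2 and 0.8 quantiles of Beta(26.7, 8.8).
Posterior mean ≈ 0.752, SD ≈ 0.071; a Normal approximation gives roughly [0.692, 0.812].
Exact: F⁻¹(0.2) = 0.693; F⁻¹(0.8) = 0.814.

[0.693, 0.814]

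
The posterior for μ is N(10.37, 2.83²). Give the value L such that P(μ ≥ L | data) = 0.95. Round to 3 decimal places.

5.715

Need L with P(μ ≥ L) = 0.95: L = 10.37 − z_{0.05}·2.83.
z = 1.645; L = 10.37 − 1.645 × 2.83 = 5.715.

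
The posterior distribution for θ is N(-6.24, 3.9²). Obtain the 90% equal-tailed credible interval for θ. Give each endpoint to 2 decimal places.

[-12.65, 0.17]

The posterior is symmetric, so the 90% equal-tailed interval is θ = -6.24 ± z·3.9 with z = 1.645.
Half-width: 1.645 × 3.9 = 6.41.
-6.24 − 6.41 = -12.65; -6.24 + 6.41 = 0.17.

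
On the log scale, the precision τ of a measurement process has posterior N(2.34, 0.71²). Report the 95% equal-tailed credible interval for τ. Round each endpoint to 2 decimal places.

[2.58, 41.74]

On the log scale the 95% interval is 2.34 ± 1.960 × 0.71 = [0.9484, 3.7316].
Exponentiate: [e^0.9484, e^3.7316] = [2.58, 41.74].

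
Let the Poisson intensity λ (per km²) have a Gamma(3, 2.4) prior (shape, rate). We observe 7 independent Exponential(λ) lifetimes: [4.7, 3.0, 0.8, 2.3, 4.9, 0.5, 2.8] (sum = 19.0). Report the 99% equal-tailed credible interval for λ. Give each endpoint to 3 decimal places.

[0.174, 0.935]

Posterior: Gamma(3+7, 2.4+19.0) = Gamma(10, 21.4) (shape, rate).
Equal-tailed 99% interval: Gamma(10, 21.4) quantiles at 0.005 and 0.995.
Posterior mean ≈ 0.467, SD ≈ 0.148; a Normal approximation gives roughly [0.087, 0.848].
Exact: lower = 0.174; upper = 0.935.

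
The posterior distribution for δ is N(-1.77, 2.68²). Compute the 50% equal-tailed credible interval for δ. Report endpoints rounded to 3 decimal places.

[-3.578, 0.038]

The posterior is symmetric, so the 50% equal-tailed interval is δ = -1.77 ± z·2.68 with z = 0.674.
Half-width: 0.674 × 2.68 = 1.808.
-1.77 − 1.808 = -3.578; -1.77 + 1.808 = 0.038.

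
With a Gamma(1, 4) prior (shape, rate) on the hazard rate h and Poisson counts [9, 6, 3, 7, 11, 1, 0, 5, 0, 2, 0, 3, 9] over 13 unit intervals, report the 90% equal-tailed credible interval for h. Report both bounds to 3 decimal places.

Posterior: Gamma(1+56, 4+13) = Gamma(57, 17) (shape, rate).
Equal-tailed 90% interval: Gamma(57, 17) quantiles at 0.05 and 0.95.
Posterior mean ≈ 3.353, SD ≈ 0.444; a Normal approximation gives roughly [2.622, 4.083].
Exact: lower = 2.657; upper = 4.115.

[2.657, 4.115]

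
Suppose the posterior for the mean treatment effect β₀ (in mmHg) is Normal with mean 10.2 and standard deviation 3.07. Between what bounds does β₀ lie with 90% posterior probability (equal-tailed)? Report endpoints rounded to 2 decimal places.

The posterior is symmetric, so the 90% equal-tailed interval is β₀ = 10.2 ± z·3.07 with z = 1.645.
Half-width: 1.645 × 3.07 = 5.05.
10.2 − 5.05 = 5.15; 10.2 + 5.05 = 15.25.

[5.15, 15.25]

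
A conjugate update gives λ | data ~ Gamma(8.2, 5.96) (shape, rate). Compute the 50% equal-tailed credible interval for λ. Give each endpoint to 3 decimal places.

[1.029, 1.663]

Posterior: Gamma(shape 8.2, rate 5.96).
Equal-tailed 50% interval: Gamma(8.2, 5.96) quantiles at 0.25 and 0.75.
Posterior mean ≈ 1.376, SD ≈ 0.480; a Normal approximation gives roughly [1.052, 1.700].
Exact: lower = 1.029; upper = 1.663.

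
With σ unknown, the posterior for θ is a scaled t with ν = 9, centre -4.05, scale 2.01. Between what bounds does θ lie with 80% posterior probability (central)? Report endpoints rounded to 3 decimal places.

[-6.830, -1.270]

The t_9 distribution is symmetric; the 80% interval is -4.05 ± t·2.01 with t_{0.9,9} = 1.383.
Half-width: 1.383 × 2.01 = 2.780.
-4.05 − 2.780 = -6.830; -4.05 + 2.780 = -1.270.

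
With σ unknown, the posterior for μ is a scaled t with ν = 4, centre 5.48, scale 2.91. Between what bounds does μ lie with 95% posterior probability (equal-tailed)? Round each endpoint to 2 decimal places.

[-2.60, 13.56]

The t_4 distribution is symmetric; the 95% interval is 5.48 ± t·2.91 with t_{0.975,4} = 2.776.
Half-width: 2.776 × 2.91 = 8.08.
5.48 − 8.08 = -2.60; 5.48 + 8.08 = 13.56.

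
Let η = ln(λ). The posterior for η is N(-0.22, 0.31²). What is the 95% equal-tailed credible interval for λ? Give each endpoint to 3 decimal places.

On the log scale the 95% interval is -0.22 ± 1.960 × 0.31 = [-0.8276, 0.3876].
Exponentiate: [e^-0.8276, e^0.3876] = [0.437, 1.473].

[0.437, 1.473]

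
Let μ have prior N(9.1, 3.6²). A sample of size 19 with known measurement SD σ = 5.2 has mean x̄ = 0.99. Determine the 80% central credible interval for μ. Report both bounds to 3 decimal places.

Posterior precision = 1/3.6² + 19/5.2² = 0.0772 + 0.7027 = 0.7798, so posterior SD = 1.1324.
Posterior mean = (9.1/3.6² + 19·0.99/5.2²) / 0.7798 = 1.7925.
Interval: 1.7925 ± 1.282 × 1.1324 → [0.341, 3.244].

[0.341, 3.244]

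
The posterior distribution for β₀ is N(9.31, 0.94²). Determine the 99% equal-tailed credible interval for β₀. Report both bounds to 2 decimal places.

The posterior is symmetric, so the 99% equal-tailed interval is β₀ = 9.31 ± z·0.94 with z = 2.576.
Half-width: 2.576 × 0.94 = 2.42.
9.31 − 2.42 = 6.89; 9.31 + 2.42 = 11.73.

[6.89, 11.73]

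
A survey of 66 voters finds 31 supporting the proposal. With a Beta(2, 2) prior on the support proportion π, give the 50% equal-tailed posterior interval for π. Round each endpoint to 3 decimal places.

[0.431, 0.512]

Posterior: Beta(2+31, 2+35) = Beta(33, 37).
Equal-tailed 50% interval: the 0.25 and 0.75 quantiles of Beta(33, 37).
Posterior mean ≈ 0.471, SD ≈ 0.059; a Normal approximation gives roughly [0.431, 0.511].
Exact: F⁻¹(0.25) = 0.431; F⁻¹(0.75) = 0.512.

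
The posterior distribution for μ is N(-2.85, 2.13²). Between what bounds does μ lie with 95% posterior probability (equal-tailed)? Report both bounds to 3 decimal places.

[-7.025, 1.325]

The posterior is symmetric, so the 95% equal-tailed interval is μ = -2.85 ± z·2.13 with z = 1.960.
Half-width: 1.960 × 2.13 = 4.175.
-2.85 − 4.175 = -7.025; -2.85 + 4.175 = 1.325.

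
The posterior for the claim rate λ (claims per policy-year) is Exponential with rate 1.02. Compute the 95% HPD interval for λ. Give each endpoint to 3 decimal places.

[0.000, 2.937]

The exponential density is strictly decreasing on [0, ∞), so the HPD interval is anchored at 0: [0, q] with P(λ ≤ q) = 0.95.
q = −ln(1 − 0.95) / 1.02 = 2.9957 / 1.02 = 2.937.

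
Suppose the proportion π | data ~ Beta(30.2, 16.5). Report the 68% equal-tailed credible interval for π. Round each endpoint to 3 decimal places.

Posterior: Beta(30.2, 16.5).
Equal-tailed 68% interval: the 0.16 and 0.84 quantiles of Beta(30.2, 16.5).
Posterior mean ≈ 0.647, SD ≈ 0.069; a Normal approximation gives roughly [0.578, 0.716].
Exact: F⁻¹(0.16) = 0.577; F⁻¹(0.84) = 0.716.

[0.577, 0.716]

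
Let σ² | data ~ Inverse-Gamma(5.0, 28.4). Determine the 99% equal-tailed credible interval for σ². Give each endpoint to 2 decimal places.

Inverse-Gamma(5.0, 28.4) quantiles: F⁻¹(0.005) and F⁻¹(0.995).
Equivalently, 1/σ² ~ Gamma(5.0, rate = 28.4); invert its 0.995 and 0.005 quantiles.
Posterior mean ≈ 7.10, SD ≈ 4.10; a Normal approximation gives roughly [-3.46, 17.66].
Exact: lower = 2.26; upper = 26.35.

[2.26, 26.35]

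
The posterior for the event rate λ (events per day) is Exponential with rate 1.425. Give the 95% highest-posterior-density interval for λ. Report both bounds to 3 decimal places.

The exponential density is strictly decreasing on [0, ∞), so the HPD interval is anchored at 0: [0, q] with P(λ ≤ q) = 0.95.
q = −ln(1 − 0.95) / 1.425 = 2.9957 / 1.425 = 2.102.

[0.000, 2.102]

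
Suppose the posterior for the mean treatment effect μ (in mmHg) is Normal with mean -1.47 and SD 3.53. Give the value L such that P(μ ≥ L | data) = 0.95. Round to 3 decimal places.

Need L with P(μ ≥ L) = 0.95: L = -1.47 − z_{0.05}·3.53.
z = 1.645; L = -1.47 − 1.645 × 3.53 = -7.276.

-7.276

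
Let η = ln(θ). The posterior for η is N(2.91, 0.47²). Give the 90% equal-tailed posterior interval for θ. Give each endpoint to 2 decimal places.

[8.47, 39.77]

On the log scale the 90% interval is 2.91 ± 1.645 × 0.47 = [2.1369, 3.6831].
Exponentiate: [e^2.1369, e^3.6831] = [8.47, 39.77].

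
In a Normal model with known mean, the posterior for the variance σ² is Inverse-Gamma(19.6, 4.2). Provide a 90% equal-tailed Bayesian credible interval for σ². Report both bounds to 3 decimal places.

[0.153, 0.325]

Inverse-Gamma(19.6, 4.2) quantiles: F⁻¹(0.05) and F⁻¹(0.95).
Equivalently, 1/σ² ~ Gamma(19.6, rate = 4.2); invert its 0.95 and 0.05 quantiles.
Posterior mean ≈ 0.226, SD ≈ 0.054; a Normal approximation gives roughly [0.137, 0.314].
Exact: lower = 0.153; upper = 0.325.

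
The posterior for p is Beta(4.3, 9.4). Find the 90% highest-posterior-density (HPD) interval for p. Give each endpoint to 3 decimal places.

[0.114, 0.506]

The posterior is unimodal and skewed, so the HPD interval has equal density at both endpoints and is the shortest 90% interval.
Solving f(0.114) = f(0.506) with F(0.506) − F(0.114) = 0.90 gives [0.114, 0.506].
For comparison, the equal-tailed interval is [0.131, 0.528]; the HPD is narrower and shifted toward the mode.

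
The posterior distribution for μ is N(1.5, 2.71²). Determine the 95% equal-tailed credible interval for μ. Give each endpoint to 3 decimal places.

[-3.812, 6.812]

The posterior is symmetric, so the 95% equal-tailed interval is μ = 1.5 ± z·2.71 with z = 1.960.
Half-width: 1.960 × 2.71 = 5.312.
1.5 − 5.312 = -3.812; 1.5 + 5.312 = 6.812.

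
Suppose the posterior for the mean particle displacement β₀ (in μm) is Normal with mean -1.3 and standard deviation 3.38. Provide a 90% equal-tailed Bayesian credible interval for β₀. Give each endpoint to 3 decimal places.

[-6.860, 4.260]

The posterior is symmetric, so the 90% equal-tailed interval is β₀ = -1.3 ± z·3.38 with z = 1.645.
Half-width: 1.645 × 3.38 = 5.560.
-1.3 − 5.560 = -6.860; -1.3 + 5.560 = 4.260.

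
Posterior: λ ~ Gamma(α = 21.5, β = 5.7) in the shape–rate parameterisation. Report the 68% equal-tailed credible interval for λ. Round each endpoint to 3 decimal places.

[2.969, 4.574]

Posterior: Gamma(shape 21.5, rate 5.7).
Equal-tailed 68% interval: Gamma(21.5, 5.7) quantiles at 0.16 and 0.84.
Posterior mean ≈ 3.772, SD ≈ 0.813; a Normal approximation gives roughly [2.963, 4.581].
Exact: lower = 2.969; upper = 4.574.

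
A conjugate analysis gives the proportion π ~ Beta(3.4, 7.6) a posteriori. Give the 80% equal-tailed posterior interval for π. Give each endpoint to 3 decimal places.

Posterior: Beta(3.4, 7.6).
Equal-tailed 80% interval: the 0.1 and 0.9 quantiles of Beta(3.4, 7.6).
Posterior mean ≈ 0.309, SD ≈ 0.133; a Normal approximation gives roughly [0.138, 0.480].
Exact: F⁻¹(0.1) = 0.143; F⁻¹(0.9) = 0.492.

[0.143, 0.492]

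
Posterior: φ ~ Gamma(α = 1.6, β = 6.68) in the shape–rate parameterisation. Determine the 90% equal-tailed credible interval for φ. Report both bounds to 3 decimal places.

Posterior: Gamma(shape 1.6, rate 6.68).
Equal-tailed 90% interval: Gamma(1.6, 6.68) quantiles at 0.05 and 0.95.
Posterior mean ≈ 0.240, SD ≈ 0.189; a Normal approximation gives roughly [-0.072, 0.551].
Exact: lower = 0.031; upper = 0.611.

[0.031, 0.611]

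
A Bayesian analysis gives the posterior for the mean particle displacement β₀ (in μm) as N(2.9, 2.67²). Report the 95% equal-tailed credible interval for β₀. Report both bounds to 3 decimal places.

The posterior is symmetric, so the 95% equal-tailed interval is β₀ = 2.9 ± z·2.67 with z = 1.960.
Half-width: 1.960 × 2.67 = 5.233.
2.9 − 5.233 = -2.333; 2.9 + 5.233 = 8.133.

[-2.333, 8.133]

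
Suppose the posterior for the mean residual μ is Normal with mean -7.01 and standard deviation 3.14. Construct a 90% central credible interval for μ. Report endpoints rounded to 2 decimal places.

[-12.17, -1.85]

The posterior is symmetric, so the 90% equal-tailed interval is μ = -7.01 ± z·3.14 with z = 1.645.
Half-width: 1.645 × 3.14 = 5.16.
-7.01 − 5.16 = -12.17; -7.01 + 5.16 = -1.85.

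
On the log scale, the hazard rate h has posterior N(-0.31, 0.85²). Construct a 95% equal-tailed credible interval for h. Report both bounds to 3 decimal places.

On the log scale the 95% interval is -0.31 ± 1.960 × 0.85 = [-1.9760, 1.3560].
Exponentiate: [e^-1.9760, e^1.3560] = [0.139, 3.881].

[0.139, 3.881]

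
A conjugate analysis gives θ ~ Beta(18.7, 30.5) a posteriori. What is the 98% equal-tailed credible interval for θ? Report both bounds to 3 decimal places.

Posterior: Beta(18.7, 30.5).
Equal-tailed 98% interval: the 0.01 and 0.99 quantiles of Beta(18.7, 30.5).
Posterior mean ≈ 0.380, SD ≈ 0.069; a Normal approximation gives roughly [0.221, 0.539].
Exact: F⁻¹(0.01) = 0.230; F⁻¹(0.99) = 0.545.

[0.230, 0.545]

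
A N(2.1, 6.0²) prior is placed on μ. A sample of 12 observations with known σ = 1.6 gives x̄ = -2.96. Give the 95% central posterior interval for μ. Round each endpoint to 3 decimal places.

Posterior precision = 1/6.0² + 12/1.6² = 0.0278 + 4.6875 = 4.7153, so posterior SD = 0.4605.
Posterior mean = (2.1/6.0² + 12·-2.96/1.6²) / 4.7153 = -2.9302.
Interval: -2.9302 ± 1.960 × 0.4605 → [-3.833, -2.028].

[-3.833, -2.028]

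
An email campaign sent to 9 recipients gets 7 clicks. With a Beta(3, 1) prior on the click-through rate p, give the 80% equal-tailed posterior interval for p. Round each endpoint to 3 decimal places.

Posterior: Beta(3+7, 1+2) = Beta(10, 3).
Equal-tailed 80% interval: the 0.1 and 0.9 quantiles of Beta(10, 3).
Posterior mean ≈ 0.769, SD ≈ 0.113; a Normal approximation gives roughly [0.625, 0.914].
Exact: F⁻¹(0.1) = 0.614; F⁻¹(0.9) = 0.904.

[0.614, 0.904]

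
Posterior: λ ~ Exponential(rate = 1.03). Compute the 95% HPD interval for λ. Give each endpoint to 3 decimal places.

[0.000, 2.908]

The exponential density is strictly decreasing on [0, ∞), so the HPD interval is anchored at 0: [0, q] with P(λ ≤ q) = 0.95.
q = −ln(1 − 0.95) / 1.03 = 2.9957 / 1.03 = 2.908.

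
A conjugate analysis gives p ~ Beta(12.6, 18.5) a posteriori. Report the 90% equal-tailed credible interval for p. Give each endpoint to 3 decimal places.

[0.266, 0.551]

Posterior: Beta(12.6, 18.5).
Equal-tailed 90% interval: the 0.05 and 0.95 quantiles of Beta(12.6, 18.5).
Posterior mean ≈ 0.405, SD ≈ 0.087; a Normal approximation gives roughly [0.263, 0.548].
Exact: F⁻¹(0.05) = 0.266; F⁻¹(0.95) = 0.551.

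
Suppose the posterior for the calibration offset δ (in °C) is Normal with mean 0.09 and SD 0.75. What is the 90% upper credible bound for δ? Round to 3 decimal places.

Need U with P(δ ≤ U) = 0.90: U = 0.09 + z_{0.1}·0.75.
z = 1.282; U = 0.09 + 1.282 × 0.75 = 1.051.

1.051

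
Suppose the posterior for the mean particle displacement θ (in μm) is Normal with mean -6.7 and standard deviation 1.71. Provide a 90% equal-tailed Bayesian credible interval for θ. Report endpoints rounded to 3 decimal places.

[-9.513, -3.887]

The posterior is symmetric, so the 90% equal-tailed interval is θ = -6.7 ± z·1.71 with z = 1.645.
Half-width: 1.645 × 1.71 = 2.813.
-6.7 − 2.813 = -9.513; -6.7 + 2.813 = -3.887.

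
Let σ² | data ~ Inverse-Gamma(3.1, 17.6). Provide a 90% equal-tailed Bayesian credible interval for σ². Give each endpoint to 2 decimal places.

[2.73, 20.24]

Inverse-Gamma(3.1, 17.6) quantiles: F⁻¹(0.05) and F⁻¹(0.95).
Equivalently, 1/σ² ~ Gamma(3.1, rate = 17.6); invert its 0.95 and 0.05 quantiles.
Posterior mean ≈ 8.38, SD ≈ 7.99; a Normal approximation gives roughly [-4.76, 21.52].
Exact: lower = 2.73; upper = 20.24.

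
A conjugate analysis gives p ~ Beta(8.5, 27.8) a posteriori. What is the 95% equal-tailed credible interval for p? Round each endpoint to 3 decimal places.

Posterior: Beta(8.5, 27.8).
Equal-tailed 95% interval: the 0.025 and 0.975 quantiles of Beta(8.5, 27.8).
Posterior mean ≈ 0.234, SD ≈ 0.069; a Normal approximation gives roughly [0.098, 0.370].
Exact: F⁻¹(0.025) = 0.113; F⁻¹(0.975) = 0.383.

[0.113, 0.383]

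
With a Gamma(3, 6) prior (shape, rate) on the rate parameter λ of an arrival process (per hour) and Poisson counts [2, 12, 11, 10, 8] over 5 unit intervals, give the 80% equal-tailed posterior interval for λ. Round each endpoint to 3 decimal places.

[3.414, 4.989]

Posterior: Gamma(3+43, 6+5) = Gamma(46, 11) (shape, rate).
Equal-tailed 80% interval: Gamma(46, 11) quantiles at 0.1 and 0.9.
Posterior mean ≈ 4.182, SD ≈ 0.617; a Normal approximation gives roughly [3.392, 4.972].
Exact: lower = 3.414; upper = 4.989.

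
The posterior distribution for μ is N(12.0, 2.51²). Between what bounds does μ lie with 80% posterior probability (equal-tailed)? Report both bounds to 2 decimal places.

The posterior is symmetric, so the 80% equal-tailed interval is μ = 12.0 ± z·2.51 with z = 1.282.
Half-width: 1.282 × 2.51 = 3.22.
12.0 − 3.22 = 8.78; 12.0 + 3.22 = 15.22.

[8.78, 15.22]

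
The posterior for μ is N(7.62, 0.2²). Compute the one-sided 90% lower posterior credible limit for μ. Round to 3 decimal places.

Need L with P(μ ≥ L) = 0.90: L = 7.62 − z_{0.1}·0.2.
z = 1.282; L = 7.62 − 1.282 × 0.2 = 7.364.

7.364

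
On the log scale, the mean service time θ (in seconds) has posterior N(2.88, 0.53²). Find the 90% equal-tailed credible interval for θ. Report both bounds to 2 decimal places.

On the log scale the 90% interval is 2.88 ± 1.645 × 0.53 = [2.0082, 3.7518].
Exponentiate: [e^2.0082, e^3.7518] = [7.45, 42.60].

[7.45, 42.60]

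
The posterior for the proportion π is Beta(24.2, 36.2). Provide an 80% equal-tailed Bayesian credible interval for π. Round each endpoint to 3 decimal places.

Posterior: Beta(24.2, 36.2).
Equal-tailed 80% interval: the 0.1 and 0.9 quantiles of Beta(24.2, 36.2).
Posterior mean ≈ 0.401, SD ≈ 0.063; a Normal approximation gives roughly [0.321, 0.481].
Exact: F⁻¹(0.1) = 0.321; F⁻¹(0.9) = 0.482.

[0.321, 0.482]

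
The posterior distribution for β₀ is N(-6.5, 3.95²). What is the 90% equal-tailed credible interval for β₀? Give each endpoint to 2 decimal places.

[-13.00, 0.00]

The posterior is symmetric, so the 90% equal-tailed interval is β₀ = -6.5 ± z·3.95 with z = 1.645.
Half-width: 1.645 × 3.95 = 6.50.
-6.5 − 6.50 = -13.00; -6.5 + 6.50 = 0.00.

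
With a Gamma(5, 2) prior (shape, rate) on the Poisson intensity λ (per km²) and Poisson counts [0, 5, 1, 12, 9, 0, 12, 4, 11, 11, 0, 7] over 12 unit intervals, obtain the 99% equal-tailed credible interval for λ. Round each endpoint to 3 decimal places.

Posterior: Gamma(5+72, 2+12) = Gamma(77, 14) (shape, rate).
Equal-tailed 99% interval: Gamma(77, 14) quantiles at 0.005 and 0.995.
Posterior mean ≈ 5.500, SD ≈ 0.627; a Normal approximation gives roughly [3.886, 7.114].
Exact: lower = 4.020; upper = 7.248.

[4.020, 7.248]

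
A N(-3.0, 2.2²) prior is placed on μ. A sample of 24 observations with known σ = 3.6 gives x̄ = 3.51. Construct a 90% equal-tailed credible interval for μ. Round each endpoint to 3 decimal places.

[1.710, 4.003]

Posterior precision = 1/2.2² + 24/3.6² = 0.2066 + 1.8519 = 2.0585, so posterior SD = 0.6970.
Posterior mean = (-3.0/2.2² + 24·3.51/3.6²) / 2.0585 = 2.8566.
Interval: 2.8566 ± 1.645 × 0.6970 → [1.710, 4.003].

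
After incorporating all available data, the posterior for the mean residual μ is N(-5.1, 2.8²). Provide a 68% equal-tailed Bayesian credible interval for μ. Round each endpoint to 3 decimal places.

The posterior is symmetric, so the 68% equal-tailed interval is μ = -5.1 ± z·2.8 with z = 0.994.
Half-width: 0.994 × 2.8 = 2.784.
-5.1 − 2.784 = -7.884; -5.1 + 2.784 = -2.316.

[-7.884, -2.316]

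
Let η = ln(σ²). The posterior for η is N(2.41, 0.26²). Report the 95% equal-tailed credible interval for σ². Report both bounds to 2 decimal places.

On the log scale the 95% interval is 2.41 ± 1.960 × 0.26 = [1.9004, 2.9196].
Exponentiate: [e^1.9004, e^2.9196] = [6.69, 18.53].

[6.69, 18.53]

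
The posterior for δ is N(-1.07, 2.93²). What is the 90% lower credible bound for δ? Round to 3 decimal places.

Need L with P(δ ≥ L) = 0.90: L = -1.07 − z_{0.1}·2.93.
z = 1.282; L = -1.07 − 1.282 × 2.93 = -4.825.

-4.825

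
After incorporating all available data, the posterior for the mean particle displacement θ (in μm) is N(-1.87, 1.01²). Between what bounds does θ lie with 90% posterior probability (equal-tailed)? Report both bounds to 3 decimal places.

The posterior is symmetric, so the 90% equal-tailed interval is θ = -1.87 ± z·1.01 with z = 1.645.
Half-width: 1.645 × 1.01 = 1.661.
-1.87 − 1.661 = -3.531; -1.87 + 1.661 = -0.209.

[-3.531, -0.209]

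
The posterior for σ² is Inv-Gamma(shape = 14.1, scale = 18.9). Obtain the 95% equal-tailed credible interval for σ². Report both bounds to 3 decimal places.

Inverse-Gamma(14.1, 18.9) quantiles: F⁻¹(0.025) and F⁻¹(0.975).
Equivalently, 1/σ² ~ Gamma(14.1, rate = 18.9); invert its 0.975 and 0.025 quantiles.
Posterior mean ≈ 1.443, SD ≈ 0.415; a Normal approximation gives roughly [0.630, 2.256].
Exact: lower = 0.845; upper = 2.446.

[0.845, 2.446]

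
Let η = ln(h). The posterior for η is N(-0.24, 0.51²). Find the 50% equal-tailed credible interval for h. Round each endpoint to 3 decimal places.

On the log scale the 50% interval is -0.24 ± 0.674 × 0.51 = [-0.5840, 0.1040].
Exponentiate: [e^-0.5840, e^0.1040] = [0.558, 1.110].

[0.558, 1.110]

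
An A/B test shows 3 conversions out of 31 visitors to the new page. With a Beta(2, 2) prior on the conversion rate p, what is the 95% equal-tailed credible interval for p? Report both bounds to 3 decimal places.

Posterior: Beta(2+3, 2+28) = Beta(5, 30).
Equal-tailed 95% interval: the 0.025 and 0.975 quantiles of Beta(5, 30).
Posterior mean ≈ 0.143, SD ≈ 0.058; a Normal approximation gives roughly [0.029, 0.257].
Exact: F⁻¹(0.025) = 0.050; F⁻¹(0.975) = 0.275.

[0.050, 0.275]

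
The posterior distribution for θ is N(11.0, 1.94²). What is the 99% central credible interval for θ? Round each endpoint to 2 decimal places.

The posterior is symmetric, so the 99% equal-tailed interval is θ = 11.0 ± z·1.94 with z = 2.576.
Half-width: 2.576 × 1.94 = 5.00.
11.0 − 5.00 = 6.00; 11.0 + 5.00 = 16.00.

[6.00, 16.00]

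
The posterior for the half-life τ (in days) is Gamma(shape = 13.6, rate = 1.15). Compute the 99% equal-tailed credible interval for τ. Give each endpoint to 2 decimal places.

[5.19, 21.70]

Posterior: Gamma(shape 13.6, rate 1.15).
Equal-tailed 99% interval: Gamma(13.6, 1.15) quantiles at 0.005 and 0.995.
Posterior mean ≈ 11.83, SD ≈ 3.21; a Normal approximation gives roughly [3.57, 20.09].
Exact: lower = 5.19; upper = 21.70.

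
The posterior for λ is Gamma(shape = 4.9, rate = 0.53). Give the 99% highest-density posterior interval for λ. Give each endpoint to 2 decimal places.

The posterior is unimodal and skewed, so the HPD interval has equal density at both endpoints and is the shortest 99% interval.
Solving f(1.34) = f(21.90) with F(21.90) − F(1.34) = 0.99 gives [1.34, 21.90].
For comparison, the equal-tailed interval is [1.95, 23.46]; the HPD is narrower and shifted toward the mode.

[1.34, 21.90]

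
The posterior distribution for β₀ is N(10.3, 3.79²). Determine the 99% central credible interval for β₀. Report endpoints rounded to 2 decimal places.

The posterior is symmetric, so the 99% equal-tailed interval is β₀ = 10.3 ± z·3.79 with z = 2.576.
Half-width: 2.576 × 3.79 = 9.76.
10.3 − 9.76 = 0.54; 10.3 + 9.76 = 20.06.

[0.54, 20.06]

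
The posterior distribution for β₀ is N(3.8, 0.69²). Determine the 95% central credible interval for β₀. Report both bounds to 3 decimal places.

[2.448, 5.152]

The posterior is symmetric, so the 95% equal-tailed interval is β₀ = 3.8 ± z·0.69 with z = 1.960.
Half-width: 1.960 × 0.69 = 1.352.
3.8 − 1.352 = 2.448; 3.8 + 1.352 = 5.152.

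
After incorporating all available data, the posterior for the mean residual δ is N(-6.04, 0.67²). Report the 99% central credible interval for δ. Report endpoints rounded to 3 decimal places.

[-7.766, -4.314]

The posterior is symmetric, so the 99% equal-tailed interval is δ = -6.04 ± z·0.67 with z = 2.576.
Half-width: 2.576 × 0.67 = 1.726.
-6.04 − 1.726 = -7.766; -6.04 + 1.726 = -4.314.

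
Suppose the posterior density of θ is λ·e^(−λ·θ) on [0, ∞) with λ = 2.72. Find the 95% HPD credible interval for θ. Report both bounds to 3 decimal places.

The exponential density is strictly decreasing on [0, ∞), so the HPD interval is anchored at 0: [0, q] with P(θ ≤ q) = 0.95.
q = −ln(1 − 0.95) / 2.72 = 2.9957 / 2.72 = 1.101.

[0.000, 1.101]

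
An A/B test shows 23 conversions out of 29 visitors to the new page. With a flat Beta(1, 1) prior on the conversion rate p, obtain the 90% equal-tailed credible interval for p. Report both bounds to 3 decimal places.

[0.643, 0.885]

Posterior: Beta(1+23, 1+6) = Beta(24, 7).
Equal-tailed 90% interval: the 0.05 and 0.95 quantiles of Beta(24, 7).
Posterior mean ≈ 0.774, SD ≈ 0.074; a Normal approximation gives roughly [0.653, 0.896].
Exact: F⁻¹(0.05) = 0.643; F⁻¹(0.95) = 0.885.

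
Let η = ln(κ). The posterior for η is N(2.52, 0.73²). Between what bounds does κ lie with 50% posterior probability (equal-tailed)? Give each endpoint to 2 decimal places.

[7.60, 20.34]

On the log scale the 50% interval is 2.52 ± 0.674 × 0.73 = [2.0276, 3.0124].
Exponentiate: [e^2.0276, e^3.0124] = [7.60, 20.34].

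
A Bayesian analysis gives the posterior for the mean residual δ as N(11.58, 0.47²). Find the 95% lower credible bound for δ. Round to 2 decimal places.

10.81

Need L with P(δ ≥ L) = 0.95: L = 11.58 − z_{0.05}·0.47.
z = 1.645; L = 11.58 − 1.645 × 0.47 = 10.81.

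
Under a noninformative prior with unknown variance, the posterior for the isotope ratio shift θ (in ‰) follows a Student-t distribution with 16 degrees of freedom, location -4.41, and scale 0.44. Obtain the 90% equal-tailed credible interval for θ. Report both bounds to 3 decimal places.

[-5.178, -3.642]

The t_16 distribution is symmetric; the 90% interval is -4.41 ± t·0.44 with t_{0.95,16} = 1.746.
Half-width: 1.746 × 0.44 = 0.768.
-4.41 − 0.768 = -5.178; -4.41 + 0.768 = -3.642.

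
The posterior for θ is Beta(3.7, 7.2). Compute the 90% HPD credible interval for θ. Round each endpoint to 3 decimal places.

The posterior is unimodal and skewed, so the HPD interval has equal density at both endpoints and is the shortest 90% interval.
Solving f(0.113) = f(0.558) with F(0.558) − F(0.113) = 0.90 gives [0.113, 0.558].
For comparison, the equal-tailed interval is [0.132, 0.582]; the HPD is narrower and shifted toward the mode.

[0.113, 0.558]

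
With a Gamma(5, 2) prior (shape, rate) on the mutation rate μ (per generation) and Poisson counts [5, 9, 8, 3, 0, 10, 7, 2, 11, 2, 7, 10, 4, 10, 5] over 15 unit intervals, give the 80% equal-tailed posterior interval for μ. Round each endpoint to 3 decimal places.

Posterior: Gamma(5+93, 2+15) = Gamma(98, 17) (shape, rate).
Equal-tailed 80% interval: Gamma(98, 17) quantiles at 0.1 and 0.9.
Posterior mean ≈ 5.765, SD ≈ 0.582; a Normal approximation gives roughly [5.018, 6.511].
Exact: lower = 5.032; upper = 6.522.

[5.032, 6.522]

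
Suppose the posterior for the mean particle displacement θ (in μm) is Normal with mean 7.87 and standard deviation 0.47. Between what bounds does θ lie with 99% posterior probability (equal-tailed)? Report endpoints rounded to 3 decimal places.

[6.659, 9.081]

The posterior is symmetric, so the 99% equal-tailed interval is θ = 7.87 ± z·0.47 with z = 2.576.
Half-width: 2.576 × 0.47 = 1.211.
7.87 − 1.211 = 6.659; 7.87 + 1.211 = 9.081.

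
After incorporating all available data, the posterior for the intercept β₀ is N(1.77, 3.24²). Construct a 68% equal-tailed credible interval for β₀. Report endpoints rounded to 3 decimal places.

[-1.452, 4.992]

The posterior is symmetric, so the 68% equal-tailed interval is β₀ = 1.77 ± z·3.24 with z = 0.994.
Half-width: 0.994 × 3.24 = 3.222.
1.77 − 3.222 = -1.452; 1.77 + 3.222 = 4.992.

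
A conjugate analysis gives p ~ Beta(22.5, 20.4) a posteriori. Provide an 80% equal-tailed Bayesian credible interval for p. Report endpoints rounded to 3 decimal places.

Posterior: Beta(22.5, 20.4).
Equal-tailed 80% interval: the 0.1 and 0.9 quantiles of Beta(22.5, 20.4).
Posterior mean ≈ 0.524, SD ≈ 0.075; a Normal approximation gives roughly [0.428, 0.621].
Exact: F⁻¹(0.1) = 0.427; F⁻¹(0.9) = 0.622.

[0.427, 0.622]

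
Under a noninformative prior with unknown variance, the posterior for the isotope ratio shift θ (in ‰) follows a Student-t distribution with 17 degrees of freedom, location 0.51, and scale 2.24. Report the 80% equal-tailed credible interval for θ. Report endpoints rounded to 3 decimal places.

[-2.477, 3.497]

The t_17 distribution is symmetric; the 80% interval is 0.51 ± t·2.24 with t_{0.9,17} = 1.333.
Half-width: 1.333 × 2.24 = 2.987.
0.51 − 2.987 = -2.477; 0.51 + 2.987 = 3.497.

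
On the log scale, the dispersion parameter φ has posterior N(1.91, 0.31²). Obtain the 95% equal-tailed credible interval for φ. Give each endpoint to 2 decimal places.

[3.68, 12.40]

On the log scale the 95% interval is 1.91 ± 1.960 × 0.31 = [1.3024, 2.5176].
Exponentiate: [e^1.3024, e^2.5176] = [3.68, 12.40].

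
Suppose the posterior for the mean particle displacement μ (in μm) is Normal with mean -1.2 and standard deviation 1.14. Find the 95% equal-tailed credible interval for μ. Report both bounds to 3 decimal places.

[-3.434, 1.034]

The posterior is symmetric, so the 95% equal-tailed interval is μ = -1.2 ± z·1.14 with z = 1.960.
Half-width: 1.960 × 1.14 = 2.234.
-1.2 − 2.234 = -3.434; -1.2 + 2.234 = 1.034.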